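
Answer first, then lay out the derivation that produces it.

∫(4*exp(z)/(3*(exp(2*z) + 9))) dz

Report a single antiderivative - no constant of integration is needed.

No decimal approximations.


The answer is 4*atan(exp(z)/3)/9.
Step 1. Substitute u = exp(z), turning ∫(4*exp(z)/(3*(exp(2*z) + 9))) dz into ∫(4/(3*(u**2 + 9))) du: now ∫(4/(3*(u**2 + 9))) du.
Step 2. Evaluate the standard form: now 4*atan(u/3)/9.
Step 3. Substitute back u = exp(z): now 4*atan(exp(z)/3)/9.
Answer: 4*atan(exp(z)/3)/9.


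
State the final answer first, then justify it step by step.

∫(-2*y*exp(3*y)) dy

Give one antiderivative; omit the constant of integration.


The answer is -2*y*exp(3*y)/3 + 2*exp(3*y)/9.
Step 1. Integrate ∫(-2*y*exp(3*y)) dy by parts with u = y, dv = (-2*exp(3*y)) dy, so v = -2*exp(3*y)/3: now -2*y*exp(3*y)/3 + ∫(2*exp(3*y)/3) dy.
Step 2. Evaluate the standard form: now -2*y*exp(3*y)/3 + 2*exp(3*y)/9.
Answer: -2*y*exp(3*y)/3 + 2*exp(3*y)/9.


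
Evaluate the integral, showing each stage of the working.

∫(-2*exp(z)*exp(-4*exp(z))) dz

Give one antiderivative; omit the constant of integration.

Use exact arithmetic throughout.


Step 1. Substitute u = exp(z), turning ∫(-2*exp(z)*exp(-4*exp(z))) dz into ∫(-2*exp(-4*u)) du: now ∫(-2*exp(-4*u)) du.
Step 2. Evaluate the standard form: now exp(-4*u)/2.
Step 3. Substitute back u = exp(z): now exp(-4*exp(z))/2.
Answer: exp(-4*exp(z))/2.


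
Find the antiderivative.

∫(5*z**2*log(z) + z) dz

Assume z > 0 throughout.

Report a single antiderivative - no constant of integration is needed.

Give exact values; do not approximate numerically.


Answer: 5*z**3*log(z)/3 - 5*z**3/9 + z**2/2.


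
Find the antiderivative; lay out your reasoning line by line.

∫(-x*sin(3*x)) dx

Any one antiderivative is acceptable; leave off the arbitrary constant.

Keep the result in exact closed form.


Step 1. Integrate ∫(-x*sin(3*x)) dx by parts with u = x, dv = (-sin(3*x)) dx, so v = cos(3*x)/3: now x*cos(3*x)/3 + ∫(-cos(3*x)/3) dx.
Step 2. Evaluate the standard form: now x*cos(3*x)/3 - sin(3*x)/9.
Answer: x*cos(3*x)/3 - sin(3*x)/9.


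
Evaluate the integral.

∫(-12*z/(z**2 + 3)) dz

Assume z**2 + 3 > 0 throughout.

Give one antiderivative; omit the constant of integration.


Answer: -6*log(z**2 + 3).


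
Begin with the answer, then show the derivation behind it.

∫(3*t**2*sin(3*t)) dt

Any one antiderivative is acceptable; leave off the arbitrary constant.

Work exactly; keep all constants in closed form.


The answer is -t**2*cos(3*t) + 2*t*sin(3*t)/3 + 2*cos(3*t)/9.
Step 1. Integrate ∫(3*t**2*sin(3*t)) dt by parts with u = t**2, dv = (3*sin(3*t)) dt, so v = -cos(3*t): now -t**2*cos(3*t) + ∫(2*t*cos(3*t)) dt.
Step 2. Integrate ∫(2*t*cos(3*t)) dt by parts with u = t, dv = (2*cos(3*t)) dt, so v = 2*sin(3*t)/3: now -t**2*cos(3*t) + 2*t*sin(3*t)/3 + ∫(-2*sin(3*t)/3) dt.
Step 3. Evaluate the standard form: now -t**2*cos(3*t) + 2*t*sin(3*t)/3 + 2*cos(3*t)/9.
Answer: -t**2*cos(3*t) + 2*t*sin(3*t)/3 + 2*cos(3*t)/9.


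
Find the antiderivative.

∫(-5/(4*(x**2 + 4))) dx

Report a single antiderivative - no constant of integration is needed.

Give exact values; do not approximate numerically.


Answer: -5*atan(x/2)/8.


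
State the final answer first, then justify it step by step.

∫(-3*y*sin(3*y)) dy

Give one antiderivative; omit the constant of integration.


The answer is y*cos(3*y) - sin(3*y)/3.
Step 1. Integrate ∫(-3*y*sin(3*y)) dy by parts with u = y, dv = (-3*sin(3*y)) dy, so v = cos(3*y): now y*cos(3*y) + ∫(-cos(3*y)) dy.
Step 2. Evaluate the standard form: now y*cos(3*y) - sin(3*y)/3.
Answer: y*cos(3*y) - sin(3*y)/3.


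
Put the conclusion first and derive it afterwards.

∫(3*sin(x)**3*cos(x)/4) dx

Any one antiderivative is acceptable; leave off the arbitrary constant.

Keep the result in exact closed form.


The answer is 3*sin(x)**4/16.
Step 1. Substitute u = sin(x), turning ∫(3*sin(x)**3*cos(x)/4) dx into ∫(3*u**3/4) du: now ∫(3*u**3/4) du.
Step 2. Evaluate the standard form: now 3*u**4/16.
Step 3. Substitute back u = sin(x): now 3*sin(x)**4/16.
Answer: 3*sin(x)**4/16.


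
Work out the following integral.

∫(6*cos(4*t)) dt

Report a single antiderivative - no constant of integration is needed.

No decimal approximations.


Answer: 3*sin(4*t)/2.


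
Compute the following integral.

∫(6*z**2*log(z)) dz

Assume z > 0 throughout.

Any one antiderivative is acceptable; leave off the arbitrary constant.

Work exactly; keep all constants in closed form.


Answer: 2*z**3*log(z) - 2*z**3/3.


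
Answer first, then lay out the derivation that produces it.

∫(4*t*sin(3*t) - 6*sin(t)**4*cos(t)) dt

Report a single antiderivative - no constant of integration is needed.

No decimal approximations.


The answer is -4*t*cos(3*t)/3 - 6*sin(t)**5/5 + 4*sin(3*t)/9.
Step 1. Rewrite: now ∫(4*t*sin(3*t)) dt + ∫(-6*sin(t)**4*cos(t)) dt.
Step 2. Substitute u = sin(t), turning ∫(-6*sin(t)**4*cos(t)) dt into ∫(-6*u**4) du: now ∫(-6*u**4) du + ∫(4*t*sin(3*t)) dt.
Step 3. Evaluate the standard form: now -6*u**5/5 + ∫(4*t*sin(3*t)) dt.
Step 4. Substitute back u = sin(t): now -6*sin(t)**5/5 + ∫(4*t*sin(3*t)) dt.
Step 5. Integrate ∫(4*t*sin(3*t)) dt by parts with u = t, dv = (4*sin(3*t)) dt, so v = -4*cos(3*t)/3: now -4*t*cos(3*t)/3 - 6*sin(t)**5/5 + ∫(4*cos(3*t)/3) dt.
Step 6. Evaluate the standard form: now -4*t*cos(3*t)/3 - 6*sin(t)**5/5 + 4*sin(3*t)/9.
Answer: -4*t*cos(3*t)/3 - 6*sin(t)**5/5 + 4*sin(3*t)/9.


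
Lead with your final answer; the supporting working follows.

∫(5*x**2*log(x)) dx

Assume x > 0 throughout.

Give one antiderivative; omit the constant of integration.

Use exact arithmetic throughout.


The answer is 5*x**3*log(x)/3 - 5*x**3/9.
Step 1. Integrate ∫(5*x**2*log(x)) dx by parts with u = log(x), dv = (5*x**2) dx, so v = 5*x**3/3 [assuming x > 0]: now 5*x**3*log(x)/3 + ∫(-5*x**2/3) dx.
Step 2. Evaluate the standard form: now 5*x**3*log(x)/3 - 5*x**3/9.
Answer: 5*x**3*log(x)/3 - 5*x**3/9.


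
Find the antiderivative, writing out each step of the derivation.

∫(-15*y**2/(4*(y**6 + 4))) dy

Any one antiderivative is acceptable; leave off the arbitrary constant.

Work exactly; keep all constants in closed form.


Step 1. Substitute u = y**3, turning ∫(-15*y**2/(4*(y**6 + 4))) dy into ∫(-5/(4*(u**2 + 4))) du: now ∫(-5/(4*(u**2 + 4))) du.
Step 2. Evaluate the standard form: now -5*atan(u/2)/8.
Step 3. Substitute back u = y**3: now -5*atan(y**3/2)/8.
Answer: -5*atan(y**3/2)/8.


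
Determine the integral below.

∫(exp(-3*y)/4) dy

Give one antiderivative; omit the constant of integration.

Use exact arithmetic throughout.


Answer: -exp(-3*y)/12.


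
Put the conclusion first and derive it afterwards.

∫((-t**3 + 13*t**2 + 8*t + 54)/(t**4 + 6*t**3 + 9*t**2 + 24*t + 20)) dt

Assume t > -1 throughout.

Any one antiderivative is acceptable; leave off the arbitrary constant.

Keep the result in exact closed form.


The answer is 3*log(t + 1) - 4*log(t + 5) + atan(t/2).
Step 1. Decompose ∫((-t**3 + 13*t**2 + 8*t + 54)/(t**4 + 6*t**3 + 9*t**2 + 24*t + 20)) dt by partial fractions, (-t**3 + 13*t**2 + 8*t + 54)/(t**4 + 6*t**3 + 9*t**2 + 24*t + 20) = 2/(t**2 + 4) - 4/(t + 5) + 3/(t + 1): now ∫(3/(t + 1)) dt + ∫(-4/(t + 5)) dt + ∫(2/(t**2 + 4)) dt.
Step 2. Evaluate the standard form [assuming t > -5]: now -4*log(t + 5) + ∫(3/(t + 1)) dt + ∫(2/(t**2 + 4)) dt.
Step 3. Evaluate the standard form [assuming t > -1]: now 3*log(t + 1) - 4*log(t + 5) + ∫(2/(t**2 + 4)) dt.
Step 4. Evaluate the standard form: now 3*log(t + 1) - 4*log(t + 5) + atan(t/2).
Answer: 3*log(t + 1) - 4*log(t + 5) + atan(t/2).


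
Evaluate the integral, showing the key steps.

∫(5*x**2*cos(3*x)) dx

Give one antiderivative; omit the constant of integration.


Step 1. Integrate ∫(5*x**2*cos(3*x)) dx by parts with u = x**2, dv = (5*cos(3*x)) dx, so v = 5*sin(3*x)/3: now 5*x**2*sin(3*x)/3 + ∫(-10*x*sin(3*x)/3) dx.
Step 2. Integrate ∫(-10*x*sin(3*x)/3) dx by parts with u = x, dv = (-10*sin(3*x)/3) dx, so v = 10*cos(3*x)/9: now 5*x**2*sin(3*x)/3 + 10*x*cos(3*x)/9 + ∫(-10*cos(3*x)/9) dx.
Step 3. Evaluate the standard form: now 5*x**2*sin(3*x)/3 + 10*x*cos(3*x)/9 - 10*sin(3*x)/27.
Answer: 5*x**2*sin(3*x)/3 + 10*x*cos(3*x)/9 - 10*sin(3*x)/27.


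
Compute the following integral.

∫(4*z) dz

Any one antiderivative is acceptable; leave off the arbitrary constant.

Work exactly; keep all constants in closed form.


Answer: 2*z**2.


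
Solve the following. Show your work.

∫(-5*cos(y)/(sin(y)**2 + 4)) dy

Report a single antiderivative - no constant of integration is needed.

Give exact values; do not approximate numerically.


Step 1. Substitute u = sin(y), turning ∫(-5*cos(y)/(sin(y)**2 + 4)) dy into ∫(-5/(u**2 + 4)) du: now ∫(-5/(u**2 + 4)) du.
Step 2. Evaluate the standard form: now -5*atan(u/2)/2.
Step 3. Substitute back u = sin(y): now -5*atan(sin(y)/2)/2.
Answer: -5*atan(sin(y)/2)/2.


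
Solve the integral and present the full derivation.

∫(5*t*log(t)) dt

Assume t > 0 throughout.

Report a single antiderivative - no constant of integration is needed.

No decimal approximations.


Step 1. Integrate ∫(5*t*log(t)) dt by parts with u = log(t), dv = (5*t) dt, so v = 5*t**2/2 [assuming t > 0]: now 5*t**2*log(t)/2 + ∫(-5*t/2) dt.
Step 2. Evaluate the standard form: now 5*t**2*log(t)/2 - 5*t**2/4.
Answer: 5*t**2*log(t)/2 - 5*t**2/4.


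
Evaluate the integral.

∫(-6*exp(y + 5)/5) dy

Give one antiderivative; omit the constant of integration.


Answer: -6*exp(y + 5)/5.


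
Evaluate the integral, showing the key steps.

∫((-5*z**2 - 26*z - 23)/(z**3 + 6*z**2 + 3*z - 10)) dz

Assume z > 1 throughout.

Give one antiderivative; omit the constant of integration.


Step 1. Decompose ∫((-5*z**2 - 26*z - 23)/(z**3 + 6*z**2 + 3*z - 10)) dz by partial fractions, (-5*z**2 - 26*z - 23)/(z**3 + 6*z**2 + 3*z - 10) = -1/(z + 5) - 1/(z + 2) - 3/(z - 1): now ∫(-3/(z - 1)) dz + ∫(-1/(z + 2)) dz + ∫(-1/(z + 5)) dz.
Step 2. Evaluate the standard form [assuming z > 1]: now -3*log(z - 1) + ∫(-1/(z + 2)) dz + ∫(-1/(z + 5)) dz.
Step 3. Evaluate the standard form [assuming z > -2]: now -3*log(z - 1) - log(z + 2) + ∫(-1/(z + 5)) dz.
Step 4. Evaluate the standard form [assuming z > -5]: now -3*log(z - 1) - log(z + 2) - log(z + 5).
Answer: -3*log(z - 1) - log(z + 2) - log(z + 5).


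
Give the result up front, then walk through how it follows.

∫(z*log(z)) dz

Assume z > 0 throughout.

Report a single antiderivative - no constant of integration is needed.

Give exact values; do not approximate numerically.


The answer is z**2*log(z)/2 - z**2/4.
Step 1. Integrate ∫(z*log(z)) dz by parts with u = log(z), dv = (z) dz, so v = z**2/2 [assuming z > 0]: now z**2*log(z)/2 + ∫(-z/2) dz.
Step 2. Evaluate the standard form: now z**2*log(z)/2 - z**2/4.
Answer: z**2*log(z)/2 - z**2/4.


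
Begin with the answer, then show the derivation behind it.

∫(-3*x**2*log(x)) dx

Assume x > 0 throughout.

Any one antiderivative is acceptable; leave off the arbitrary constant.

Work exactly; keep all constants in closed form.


The answer is -x**3*log(x) + x**3/3.
Step 1. Integrate ∫(-3*x**2*log(x)) dx by parts with u = log(x), dv = (-3*x**2) dx, so v = -x**3 [assuming x > 0]: now -x**3*log(x) + ∫(x**2) dx.
Step 2. Evaluate the standard form: now -x**3*log(x) + x**3/3.
Answer: -x**3*log(x) + x**3/3.


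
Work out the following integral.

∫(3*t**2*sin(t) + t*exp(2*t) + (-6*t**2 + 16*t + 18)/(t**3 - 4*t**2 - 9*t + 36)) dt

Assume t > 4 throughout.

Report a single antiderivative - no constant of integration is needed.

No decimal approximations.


Answer: -3*t**2*cos(t) + t*exp(2*t)/2 + 6*t*sin(t) - exp(2*t)/4 - 2*log(t - 4) - 2*log(t - 3) - 2*log(t + 3) + 6*cos(t).


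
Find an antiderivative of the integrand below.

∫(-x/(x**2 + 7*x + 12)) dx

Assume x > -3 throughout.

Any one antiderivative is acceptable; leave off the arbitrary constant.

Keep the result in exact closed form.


Answer: 3*log(x + 3) - 4*log(x + 4).


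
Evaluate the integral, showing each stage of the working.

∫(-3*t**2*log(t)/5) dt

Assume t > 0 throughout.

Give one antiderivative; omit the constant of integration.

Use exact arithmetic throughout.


Step 1. Integrate ∫(-3*t**2*log(t)/5) dt by parts with u = log(t), dv = (-3*t**2/5) dt, so v = -t**3/5 [assuming t > 0]: now -t**3*log(t)/5 + ∫(t**2/5) dt.
Step 2. Evaluate the standard form: now -t**3*log(t)/5 + t**3/15.
Answer: -t**3*log(t)/5 + t**3/15.


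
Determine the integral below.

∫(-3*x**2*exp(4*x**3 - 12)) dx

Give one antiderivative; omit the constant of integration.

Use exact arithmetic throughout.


Answer: -exp(4*x**3 - 12)/4.


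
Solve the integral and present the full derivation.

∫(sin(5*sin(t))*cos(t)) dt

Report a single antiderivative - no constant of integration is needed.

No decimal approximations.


Step 1. Substitute u = sin(t), turning ∫(sin(5*sin(t))*cos(t)) dt into ∫(sin(5*u)) du: now ∫(sin(5*u)) du.
Step 2. Evaluate the standard form: now -cos(5*u)/5.
Step 3. Substitute back u = sin(t): now -cos(5*sin(t))/5.
Answer: -cos(5*sin(t))/5.


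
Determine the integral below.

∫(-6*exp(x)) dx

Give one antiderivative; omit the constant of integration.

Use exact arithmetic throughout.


Answer: -6*exp(x).


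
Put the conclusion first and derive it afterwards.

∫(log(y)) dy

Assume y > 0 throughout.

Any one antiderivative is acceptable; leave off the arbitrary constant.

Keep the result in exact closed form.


The answer is y*log(y) - y.
Step 1. Integrate ∫(log(y)) dy by parts with u = log(y), dv = (1) dy, so v = y [assuming y > 0]: now y*log(y) + ∫(-1) dy.
Step 2. Evaluate the standard form: now y*log(y) - y.
Answer: y*log(y) - y.


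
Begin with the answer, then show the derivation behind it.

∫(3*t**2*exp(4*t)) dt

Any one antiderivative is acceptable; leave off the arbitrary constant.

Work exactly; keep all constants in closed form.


The answer is 3*t**2*exp(4*t)/4 - 3*t*exp(4*t)/8 + 3*exp(4*t)/32.
Step 1. Integrate ∫(3*t**2*exp(4*t)) dt by parts with u = t**2, dv = (3*exp(4*t)) dt, so v = 3*exp(4*t)/4: now 3*t**2*exp(4*t)/4 + ∫(-3*t*exp(4*t)/2) dt.
Step 2. Integrate ∫(-3*t*exp(4*t)/2) dt by parts with u = t, dv = (-3*exp(4*t)/2) dt, so v = -3*exp(4*t)/8: now 3*t**2*exp(4*t)/4 - 3*t*exp(4*t)/8 + ∫(3*exp(4*t)/8) dt.
Step 3. Evaluate the standard form: now 3*t**2*exp(4*t)/4 - 3*t*exp(4*t)/8 + 3*exp(4*t)/32.
Answer: 3*t**2*exp(4*t)/4 - 3*t*exp(4*t)/8 + 3*exp(4*t)/32.


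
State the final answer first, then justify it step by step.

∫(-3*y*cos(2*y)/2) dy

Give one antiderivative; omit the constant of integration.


The answer is -3*y*sin(2*y)/4 - 3*cos(2*y)/8.
Step 1. Integrate ∫(-3*y*cos(2*y)/2) dy by parts with u = y, dv = (-3*cos(2*y)/2) dy, so v = -3*sin(2*y)/4: now -3*y*sin(2*y)/4 + ∫(3*sin(2*y)/4) dy.
Step 2. Evaluate the standard form: now -3*y*sin(2*y)/4 - 3*cos(2*y)/8.
Answer: -3*y*sin(2*y)/4 - 3*cos(2*y)/8.


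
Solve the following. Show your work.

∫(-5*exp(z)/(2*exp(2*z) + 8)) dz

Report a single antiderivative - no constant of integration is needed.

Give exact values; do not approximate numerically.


Step 1. Substitute u = exp(z), turning ∫(-5*exp(z)/(2*exp(2*z) + 8)) dz into ∫(-5/(2*(u**2 + 4))) du: now ∫(-5/(2*(u**2 + 4))) du.
Step 2. Evaluate the standard form: now -5*atan(u/2)/4.
Step 3. Substitute back u = exp(z): now -5*atan(exp(z)/2)/4.
Answer: -5*atan(exp(z)/2)/4.


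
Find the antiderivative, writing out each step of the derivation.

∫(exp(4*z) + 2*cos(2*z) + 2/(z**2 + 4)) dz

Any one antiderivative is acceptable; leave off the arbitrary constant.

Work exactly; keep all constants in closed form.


Step 1. Rewrite: now ∫(2/(z**2 + 4)) dz + ∫(exp(4*z)) dz + ∫(2*cos(2*z)) dz.
Step 2. Evaluate the standard form: now atan(z/2) + ∫(exp(4*z)) dz + ∫(2*cos(2*z)) dz.
Step 3. Evaluate the standard form: now sin(2*z) + atan(z/2) + ∫(exp(4*z)) dz.
Step 4. Evaluate the standard form: now exp(4*z)/4 + sin(2*z) + atan(z/2).
Answer: exp(4*z)/4 + sin(2*z) + atan(z/2).


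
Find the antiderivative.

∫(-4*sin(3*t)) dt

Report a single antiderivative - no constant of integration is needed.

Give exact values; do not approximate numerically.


Answer: 4*cos(3*t)/3.


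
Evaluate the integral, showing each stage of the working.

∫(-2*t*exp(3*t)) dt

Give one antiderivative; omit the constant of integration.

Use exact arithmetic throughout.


Step 1. Integrate ∫(-2*t*exp(3*t)) dt by parts with u = t, dv = (-2*exp(3*t)) dt, so v = -2*exp(3*t)/3: now -2*t*exp(3*t)/3 + ∫(2*exp(3*t)/3) dt.
Step 2. Evaluate the standard form: now -2*t*exp(3*t)/3 + 2*exp(3*t)/9.
Answer: -2*t*exp(3*t)/3 + 2*exp(3*t)/9.


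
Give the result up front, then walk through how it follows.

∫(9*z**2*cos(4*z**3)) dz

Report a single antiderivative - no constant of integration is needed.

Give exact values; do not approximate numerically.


The answer is 3*sin(4*z**3)/4.
Step 1. Substitute u = z**3, turning ∫(9*z**2*cos(4*z**3)) dz into ∫(3*cos(4*u)) du: now ∫(3*cos(4*u)) du.
Step 2. Evaluate the standard form: now 3*sin(4*u)/4.
Step 3. Substitute back u = z**3: now 3*sin(4*z**3)/4.
Answer: 3*sin(4*z**3)/4.


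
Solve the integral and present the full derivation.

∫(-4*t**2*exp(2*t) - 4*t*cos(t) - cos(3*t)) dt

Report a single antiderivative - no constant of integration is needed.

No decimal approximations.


Step 1. Rewrite: now ∫(-4*t*cos(t)) dt + ∫(-4*t**2*exp(2*t)) dt + ∫(-cos(3*t)) dt.
Step 2. Evaluate the standard form: now -sin(3*t)/3 + ∫(-4*t*cos(t)) dt + ∫(-4*t**2*exp(2*t)) dt.
Step 3. Integrate ∫(-4*t**2*exp(2*t)) dt by parts with u = t**2, dv = (-4*exp(2*t)) dt, so v = -2*exp(2*t): now -2*t**2*exp(2*t) - sin(3*t)/3 + ∫(4*t*exp(2*t)) dt + ∫(-4*t*cos(t)) dt.
Step 4. Integrate ∫(4*t*exp(2*t)) dt by parts with u = t, dv = (4*exp(2*t)) dt, so v = 2*exp(2*t): now -2*t**2*exp(2*t) + 2*t*exp(2*t) - sin(3*t)/3 + ∫(-4*t*cos(t)) dt + ∫(-2*exp(2*t)) dt.
Step 5. Evaluate the standard form: now -2*t**2*exp(2*t) + 2*t*exp(2*t) - exp(2*t) - sin(3*t)/3 + ∫(-4*t*cos(t)) dt.
Step 6. Integrate ∫(-4*t*cos(t)) dt by parts with u = t, dv = (-4*cos(t)) dt, so v = -4*sin(t): now -2*t**2*exp(2*t) + 2*t*exp(2*t) - 4*t*sin(t) - exp(2*t) - sin(3*t)/3 + ∫(4*sin(t)) dt.
Step 7. Evaluate the standard form: now -2*t**2*exp(2*t) + 2*t*exp(2*t) - 4*t*sin(t) - exp(2*t) - sin(3*t)/3 - 4*cos(t).
Answer: -2*t**2*exp(2*t) + 2*t*exp(2*t) - 4*t*sin(t) - exp(2*t) - sin(3*t)/3 - 4*cos(t).


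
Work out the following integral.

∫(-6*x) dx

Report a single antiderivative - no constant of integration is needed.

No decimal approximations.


Answer: -3*x**2.


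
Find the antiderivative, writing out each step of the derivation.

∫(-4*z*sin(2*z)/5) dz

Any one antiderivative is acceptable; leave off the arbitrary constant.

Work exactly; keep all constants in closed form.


Step 1. Integrate ∫(-4*z*sin(2*z)/5) dz by parts with u = z, dv = (-4*sin(2*z)/5) dz, so v = 2*cos(2*z)/5: now 2*z*cos(2*z)/5 + ∫(-2*cos(2*z)/5) dz.
Step 2. Evaluate the standard form: now 2*z*cos(2*z)/5 - sin(2*z)/5.
Answer: 2*z*cos(2*z)/5 - sin(2*z)/5.


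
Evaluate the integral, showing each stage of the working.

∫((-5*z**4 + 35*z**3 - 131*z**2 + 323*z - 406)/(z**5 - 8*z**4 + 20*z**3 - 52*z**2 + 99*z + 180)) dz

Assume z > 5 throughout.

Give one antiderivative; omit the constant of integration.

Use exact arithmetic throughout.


Step 1. Decompose ∫((-5*z**4 + 35*z**3 - 131*z**2 + 323*z - 406)/(z**5 - 8*z**4 + 20*z**3 - 52*z**2 + 99*z + 180)) dz by partial fractions, (-5*z**4 + 35*z**3 - 131*z**2 + 323*z - 406)/(z**5 - 8*z**4 + 20*z**3 - 52*z**2 + 99*z + 180) = 4/(z**2 + 9) - 3/(z + 1) + 2/(z - 4) - 4/(z - 5): now ∫(-4/(z - 5)) dz + ∫(2/(z - 4)) dz + ∫(-3/(z + 1)) dz + ∫(4/(z**2 + 9)) dz.
Step 2. Evaluate the standard form [assuming z > 4]: now 2*log(z - 4) + ∫(-4/(z - 5)) dz + ∫(-3/(z + 1)) dz + ∫(4/(z**2 + 9)) dz.
Step 3. Evaluate the standard form [assuming z > 5]: now -4*log(z - 5) + 2*log(z - 4) + ∫(-3/(z + 1)) dz + ∫(4/(z**2 + 9)) dz.
Step 4. Evaluate the standard form [assuming z > -1]: now -4*log(z - 5) + 2*log(z - 4) - 3*log(z + 1) + ∫(4/(z**2 + 9)) dz.
Step 5. Evaluate the standard form: now -4*log(z - 5) + 2*log(z - 4) - 3*log(z + 1) + 4*atan(z/3)/3.
Answer: -4*log(z - 5) + 2*log(z - 4) - 3*log(z + 1) + 4*atan(z/3)/3.


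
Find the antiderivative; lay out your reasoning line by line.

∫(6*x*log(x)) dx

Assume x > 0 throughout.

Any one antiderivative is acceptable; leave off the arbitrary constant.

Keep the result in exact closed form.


Step 1. Integrate ∫(6*x*log(x)) dx by parts with u = log(x), dv = (6*x) dx, so v = 3*x**2 [assuming x > 0]: now 3*x**2*log(x) + ∫(-3*x) dx.
Step 2. Evaluate the standard form: now 3*x**2*log(x) - 3*x**2/2.
Answer: 3*x**2*log(x) - 3*x**2/2.


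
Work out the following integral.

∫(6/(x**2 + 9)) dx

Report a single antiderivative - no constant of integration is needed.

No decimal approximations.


Answer: 2*atan(x/3).


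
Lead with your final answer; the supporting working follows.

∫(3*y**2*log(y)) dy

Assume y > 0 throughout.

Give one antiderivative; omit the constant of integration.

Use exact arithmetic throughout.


The answer is y**3*log(y) - y**3/3.
Step 1. Integrate ∫(3*y**2*log(y)) dy by parts with u = log(y), dv = (3*y**2) dy, so v = y**3 [assuming y > 0]: now y**3*log(y) + ∫(-y**2) dy.
Step 2. Evaluate the standard form: now y**3*log(y) - y**3/3.
Answer: y**3*log(y) - y**3/3.


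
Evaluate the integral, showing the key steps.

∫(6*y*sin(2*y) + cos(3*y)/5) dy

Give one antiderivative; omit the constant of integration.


Step 1. Rewrite: now ∫(6*y*sin(2*y)) dy + ∫(cos(3*y)/5) dy.
Step 2. Integrate ∫(6*y*sin(2*y)) dy by parts with u = y, dv = (6*sin(2*y)) dy, so v = -3*cos(2*y): now -3*y*cos(2*y) + ∫(3*cos(2*y)) dy + ∫(cos(3*y)/5) dy.
Step 3. Evaluate the standard form: now -3*y*cos(2*y) + 3*sin(2*y)/2 + ∫(cos(3*y)/5) dy.
Step 4. Evaluate the standard form: now -3*y*cos(2*y) + 3*sin(2*y)/2 + sin(3*y)/15.
Answer: -3*y*cos(2*y) + 3*sin(2*y)/2 + sin(3*y)/15.


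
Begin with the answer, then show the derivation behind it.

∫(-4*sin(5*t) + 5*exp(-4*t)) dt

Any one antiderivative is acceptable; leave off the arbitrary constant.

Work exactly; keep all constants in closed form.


The answer is 4*cos(5*t)/5 - 5*exp(-4*t)/4.
Step 1. Rewrite: now ∫(5*exp(-4*t)) dt + ∫(-4*sin(5*t)) dt.
Step 2. Evaluate the standard form: now ∫(-4*sin(5*t)) dt - 5*exp(-4*t)/4.
Step 3. Evaluate the standard form: now 4*cos(5*t)/5 - 5*exp(-4*t)/4.
Answer: 4*cos(5*t)/5 - 5*exp(-4*t)/4.


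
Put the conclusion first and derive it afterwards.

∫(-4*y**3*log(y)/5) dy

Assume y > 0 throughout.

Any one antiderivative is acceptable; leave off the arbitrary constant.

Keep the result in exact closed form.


The answer is -y**4*log(y)/5 + y**4/20.
Step 1. Integrate ∫(-4*y**3*log(y)/5) dy by parts with u = log(y), dv = (-4*y**3/5) dy, so v = -y**4/5 [assuming y > 0]: now -y**4*log(y)/5 + ∫(y**3/5) dy.
Step 2. Evaluate the standard form: now -y**4*log(y)/5 + y**4/20.
Answer: -y**4*log(y)/5 + y**4/20.


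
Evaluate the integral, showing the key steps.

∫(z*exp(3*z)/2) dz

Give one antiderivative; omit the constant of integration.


Step 1. Integrate ∫(z*exp(3*z)/2) dz by parts with u = z, dv = (exp(3*z)/2) dz, so v = exp(3*z)/6: now z*exp(3*z)/6 + ∫(-exp(3*z)/6) dz.
Step 2. Evaluate the standard form: now z*exp(3*z)/6 - exp(3*z)/18.
Answer: z*exp(3*z)/6 - exp(3*z)/18.


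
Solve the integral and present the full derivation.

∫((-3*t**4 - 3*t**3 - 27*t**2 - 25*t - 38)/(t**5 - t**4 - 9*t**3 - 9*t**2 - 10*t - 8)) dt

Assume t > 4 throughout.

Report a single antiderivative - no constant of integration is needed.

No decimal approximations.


Step 1. Decompose ∫((-3*t**4 - 3*t**3 - 27*t**2 - 25*t - 38)/(t**5 - t**4 - 9*t**3 - 9*t**2 - 10*t - 8)) dt by partial fractions, (-3*t**4 - 3*t**3 - 27*t**2 - 25*t - 38)/(t**5 - t**4 - 9*t**3 - 9*t**2 - 10*t - 8) = 2/(t**2 + 1) - 4/(t + 2) + 4/(t + 1) - 3/(t - 4): now ∫(-3/(t - 4)) dt + ∫(4/(t + 1)) dt + ∫(-4/(t + 2)) dt + ∫(2/(t**2 + 1)) dt.
Step 2. Evaluate the standard form [assuming t > 4]: now -3*log(t - 4) + ∫(4/(t + 1)) dt + ∫(-4/(t + 2)) dt + ∫(2/(t**2 + 1)) dt.
Step 3. Evaluate the standard form [assuming t > -2]: now -3*log(t - 4) - 4*log(t + 2) + ∫(4/(t + 1)) dt + ∫(2/(t**2 + 1)) dt.
Step 4. Evaluate the standard form [assuming t > -1]: now -3*log(t - 4) + 4*log(t + 1) - 4*log(t + 2) + ∫(2/(t**2 + 1)) dt.
Step 5. Evaluate the standard form: now -3*log(t - 4) + 4*log(t + 1) - 4*log(t + 2) + 2*atan(t).
Answer: -3*log(t - 4) + 4*log(t + 1) - 4*log(t + 2) + 2*atan(t).


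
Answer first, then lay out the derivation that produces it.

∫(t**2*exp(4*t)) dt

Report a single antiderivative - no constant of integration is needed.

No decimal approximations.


The answer is t**2*exp(4*t)/4 - t*exp(4*t)/8 + exp(4*t)/32.
Step 1. Integrate ∫(t**2*exp(4*t)) dt by parts with u = t**2, dv = (exp(4*t)) dt, so v = exp(4*t)/4: now t**2*exp(4*t)/4 + ∫(-t*exp(4*t)/2) dt.
Step 2. Integrate ∫(-t*exp(4*t)/2) dt by parts with u = t, dv = (-exp(4*t)/2) dt, so v = -exp(4*t)/8: now t**2*exp(4*t)/4 - t*exp(4*t)/8 + ∫(exp(4*t)/8) dt.
Step 3. Evaluate the standard form: now t**2*exp(4*t)/4 - t*exp(4*t)/8 + exp(4*t)/32.
Answer: t**2*exp(4*t)/4 - t*exp(4*t)/8 + exp(4*t)/32.


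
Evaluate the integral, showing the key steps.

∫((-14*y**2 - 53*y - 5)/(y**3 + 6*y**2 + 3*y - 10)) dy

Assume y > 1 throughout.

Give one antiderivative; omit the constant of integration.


Step 1. Decompose ∫((-14*y**2 - 53*y - 5)/(y**3 + 6*y**2 + 3*y - 10)) dy by partial fractions, (-14*y**2 - 53*y - 5)/(y**3 + 6*y**2 + 3*y - 10) = -5/(y + 5) - 5/(y + 2) - 4/(y - 1): now ∫(-4/(y - 1)) dy + ∫(-5/(y + 2)) dy + ∫(-5/(y + 5)) dy.
Step 2. Evaluate the standard form [assuming y > 1]: now -4*log(y - 1) + ∫(-5/(y + 2)) dy + ∫(-5/(y + 5)) dy.
Step 3. Evaluate the standard form [assuming y > -5]: now -4*log(y - 1) - 5*log(y + 5) + ∫(-5/(y + 2)) dy.
Step 4. Evaluate the standard form [assuming y > -2]: now -4*log(y - 1) - 5*log(y + 2) - 5*log(y + 5).
Answer: -4*log(y - 1) - 5*log(y + 2) - 5*log(y + 5).


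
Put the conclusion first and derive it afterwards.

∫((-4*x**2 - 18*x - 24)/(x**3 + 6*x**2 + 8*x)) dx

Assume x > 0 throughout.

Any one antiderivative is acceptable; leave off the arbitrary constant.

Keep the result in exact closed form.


The answer is -3*log(x) + log(x + 2) - 2*log(x + 4).
Step 1. Decompose ∫((-4*x**2 - 18*x - 24)/(x**3 + 6*x**2 + 8*x)) dx by partial fractions, (-4*x**2 - 18*x - 24)/(x**3 + 6*x**2 + 8*x) = -2/(x + 4) + 1/(x + 2) - 3/x: now ∫(-3/x) dx + ∫(1/(x + 2)) dx + ∫(-2/(x + 4)) dx.
Step 2. Evaluate the standard form [assuming x > 0]: now -3*log(x) + ∫(1/(x + 2)) dx + ∫(-2/(x + 4)) dx.
Step 3. Evaluate the standard form [assuming x > -2]: now -3*log(x) + log(x + 2) + ∫(-2/(x + 4)) dx.
Step 4. Evaluate the standard form [assuming x > -4]: now -3*log(x) + log(x + 2) - 2*log(x + 4).
Answer: -3*log(x) + log(x + 2) - 2*log(x + 4).


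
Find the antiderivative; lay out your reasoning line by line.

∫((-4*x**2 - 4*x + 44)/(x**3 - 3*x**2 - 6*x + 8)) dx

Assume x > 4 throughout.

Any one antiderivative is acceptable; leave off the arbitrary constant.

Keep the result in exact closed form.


Step 1. Decompose ∫((-4*x**2 - 4*x + 44)/(x**3 - 3*x**2 - 6*x + 8)) dx by partial fractions, (-4*x**2 - 4*x + 44)/(x**3 - 3*x**2 - 6*x + 8) = 2/(x + 2) - 4/(x - 1) - 2/(x - 4): now ∫(-2/(x - 4)) dx + ∫(-4/(x - 1)) dx + ∫(2/(x + 2)) dx.
Step 2. Evaluate the standard form [assuming x > 1]: now -4*log(x - 1) + ∫(-2/(x - 4)) dx + ∫(2/(x + 2)) dx.
Step 3. Evaluate the standard form [assuming x > -2]: now -4*log(x - 1) + 2*log(x + 2) + ∫(-2/(x - 4)) dx.
Step 4. Evaluate the standard form [assuming x > 4]: now -2*log(x - 4) - 4*log(x - 1) + 2*log(x + 2).
Answer: -2*log(x - 4) - 4*log(x - 1) + 2*log(x + 2).


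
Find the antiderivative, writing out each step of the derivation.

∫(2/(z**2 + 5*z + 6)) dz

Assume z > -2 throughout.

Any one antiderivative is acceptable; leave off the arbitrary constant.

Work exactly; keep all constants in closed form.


Step 1. Decompose ∫(2/(z**2 + 5*z + 6)) dz by partial fractions, 2/(z**2 + 5*z + 6) = -2/(z + 3) + 2/(z + 2): now ∫(2/(z + 2)) dz + ∫(-2/(z + 3)) dz.
Step 2. Evaluate the standard form [assuming z > -3]: now -2*log(z + 3) + ∫(2/(z + 2)) dz.
Step 3. Evaluate the standard form [assuming z > -2]: now 2*log(z + 2) - 2*log(z + 3).
Answer: 2*log(z + 2) - 2*log(z + 3).


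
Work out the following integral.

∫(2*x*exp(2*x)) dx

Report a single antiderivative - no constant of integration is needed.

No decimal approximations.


Answer: x*exp(2*x) - exp(2*x)/2.


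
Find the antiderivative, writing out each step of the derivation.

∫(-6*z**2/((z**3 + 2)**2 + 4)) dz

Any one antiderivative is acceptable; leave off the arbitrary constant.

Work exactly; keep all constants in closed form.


Step 1. Substitute u = z**3 + 2, turning ∫(-6*z**2/((z**3 + 2)**2 + 4)) dz into ∫(-2/(u**2 + 4)) du: now ∫(-2/(u**2 + 4)) du.
Step 2. Evaluate the standard form: now -atan(u/2).
Step 3. Substitute back u = z**3 + 2: now -atan(z**3/2 + 1).
Answer: -atan(z**3/2 + 1).


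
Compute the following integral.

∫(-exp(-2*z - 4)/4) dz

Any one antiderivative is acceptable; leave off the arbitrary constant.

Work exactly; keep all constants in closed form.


Answer: exp(-2*z - 4)/8.


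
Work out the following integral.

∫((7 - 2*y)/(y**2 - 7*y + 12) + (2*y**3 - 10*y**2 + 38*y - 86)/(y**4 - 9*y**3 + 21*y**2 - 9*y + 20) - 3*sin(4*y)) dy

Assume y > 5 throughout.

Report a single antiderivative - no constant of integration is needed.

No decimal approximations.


Answer: 4*log(y - 5) - 3*log(y - 4) - log(y - 3) + 3*cos(4*y)/4 - 4*atan(y).


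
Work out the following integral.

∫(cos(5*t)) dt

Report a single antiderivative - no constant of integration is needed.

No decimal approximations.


Answer: sin(5*t)/5.


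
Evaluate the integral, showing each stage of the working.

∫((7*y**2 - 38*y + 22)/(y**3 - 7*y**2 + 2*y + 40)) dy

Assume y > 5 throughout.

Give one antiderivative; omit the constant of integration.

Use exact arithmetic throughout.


Step 1. Decompose ∫((7*y**2 - 38*y + 22)/(y**3 - 7*y**2 + 2*y + 40)) dy by partial fractions, (7*y**2 - 38*y + 22)/(y**3 - 7*y**2 + 2*y + 40) = 3/(y + 2) + 3/(y - 4) + 1/(y - 5): now ∫(1/(y - 5)) dy + ∫(3/(y - 4)) dy + ∫(3/(y + 2)) dy.
Step 2. Evaluate the standard form [assuming y > 5]: now log(y - 5) + ∫(3/(y - 4)) dy + ∫(3/(y + 2)) dy.
Step 3. Evaluate the standard form [assuming y > -2]: now log(y - 5) + 3*log(y + 2) + ∫(3/(y - 4)) dy.
Step 4. Evaluate the standard form [assuming y > 4]: now log(y - 5) + 3*log(y - 4) + 3*log(y + 2).
Answer: log(y - 5) + 3*log(y - 4) + 3*log(y + 2).


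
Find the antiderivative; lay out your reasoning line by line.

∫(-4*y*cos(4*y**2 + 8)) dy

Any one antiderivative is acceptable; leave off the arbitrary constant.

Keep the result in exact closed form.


Step 1. Substitute u = y**2 + 2, turning ∫(-4*y*cos(4*y**2 + 8)) dy into ∫(-2*cos(4*u)) du: now ∫(-2*cos(4*u)) du.
Step 2. Evaluate the standard form: now -sin(4*u)/2.
Step 3. Substitute back u = y**2 + 2: now -sin(4*y**2 + 8)/2.
Answer: -sin(4*y**2 + 8)/2.


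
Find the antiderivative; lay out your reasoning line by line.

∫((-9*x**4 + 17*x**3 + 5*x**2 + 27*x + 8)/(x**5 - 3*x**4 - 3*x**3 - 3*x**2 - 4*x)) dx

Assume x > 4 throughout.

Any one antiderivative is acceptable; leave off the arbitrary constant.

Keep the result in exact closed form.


Step 1. Decompose ∫((-9*x**4 + 17*x**3 + 5*x**2 + 27*x + 8)/(x**5 - 3*x**4 - 3*x**3 - 3*x**2 - 4*x)) dx by partial fractions, (-9*x**4 + 17*x**3 + 5*x**2 + 27*x + 8)/(x**5 - 3*x**4 - 3*x**3 - 3*x**2 - 4*x) = -2/(x**2 + 1) - 4/(x + 1) - 3/(x - 4) - 2/x: now ∫(-2/x) dx + ∫(-3/(x - 4)) dx + ∫(-4/(x + 1)) dx + ∫(-2/(x**2 + 1)) dx.
Step 2. Evaluate the standard form [assuming x > 4]: now -3*log(x - 4) + ∫(-2/x) dx + ∫(-4/(x + 1)) dx + ∫(-2/(x**2 + 1)) dx.
Step 3. Evaluate the standard form [assuming x > 0]: now -2*log(x) - 3*log(x - 4) + ∫(-4/(x + 1)) dx + ∫(-2/(x**2 + 1)) dx.
Step 4. Evaluate the standard form [assuming x > -1]: now -2*log(x) - 3*log(x - 4) - 4*log(x + 1) + ∫(-2/(x**2 + 1)) dx.
Step 5. Evaluate the standard form: now -2*log(x) - 3*log(x - 4) - 4*log(x + 1) - 2*atan(x).
Answer: -2*log(x) - 3*log(x - 4) - 4*log(x + 1) - 2*atan(x).


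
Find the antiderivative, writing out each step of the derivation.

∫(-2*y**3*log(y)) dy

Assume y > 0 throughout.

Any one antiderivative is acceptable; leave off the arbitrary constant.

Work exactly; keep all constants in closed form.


Step 1. Integrate ∫(-2*y**3*log(y)) dy by parts with u = log(y), dv = (-2*y**3) dy, so v = -y**4/2 [assuming y > 0]: now -y**4*log(y)/2 + ∫(y**3/2) dy.
Step 2. Evaluate the standard form: now -y**4*log(y)/2 + y**4/8.
Answer: -y**4*log(y)/2 + y**4/8.


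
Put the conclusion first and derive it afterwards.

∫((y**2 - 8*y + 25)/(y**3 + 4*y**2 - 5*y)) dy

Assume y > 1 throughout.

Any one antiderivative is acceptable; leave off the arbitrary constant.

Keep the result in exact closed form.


The answer is -5*log(y) + 3*log(y - 1) + 3*log(y + 5).
Step 1. Decompose ∫((y**2 - 8*y + 25)/(y**3 + 4*y**2 - 5*y)) dy by partial fractions, (y**2 - 8*y + 25)/(y**3 + 4*y**2 - 5*y) = 3/(y + 5) + 3/(y - 1) - 5/y: now ∫(-5/y) dy + ∫(3/(y - 1)) dy + ∫(3/(y + 5)) dy.
Step 2. Evaluate the standard form [assuming y > 1]: now 3*log(y - 1) + ∫(-5/y) dy + ∫(3/(y + 5)) dy.
Step 3. Evaluate the standard form [assuming y > 0]: now -5*log(y) + 3*log(y - 1) + ∫(3/(y + 5)) dy.
Step 4. Evaluate the standard form [assuming y > -5]: now -5*log(y) + 3*log(y - 1) + 3*log(y + 5).
Answer: -5*log(y) + 3*log(y - 1) + 3*log(y + 5).


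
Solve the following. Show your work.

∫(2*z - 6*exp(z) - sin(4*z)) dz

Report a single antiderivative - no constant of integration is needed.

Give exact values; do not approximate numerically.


Step 1. Rewrite: now ∫(2*z) dz + ∫(-6*exp(z)) dz + ∫(-sin(4*z)) dz.
Step 2. Evaluate the standard form: now cos(4*z)/4 + ∫(2*z) dz + ∫(-6*exp(z)) dz.
Step 3. Evaluate the standard form: now -6*exp(z) + cos(4*z)/4 + ∫(2*z) dz.
Step 4. Evaluate the standard form: now z**2 - 6*exp(z) + cos(4*z)/4.
Answer: z**2 - 6*exp(z) + cos(4*z)/4.


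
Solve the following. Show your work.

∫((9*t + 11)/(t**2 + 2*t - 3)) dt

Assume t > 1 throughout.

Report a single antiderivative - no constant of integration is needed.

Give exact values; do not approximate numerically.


Step 1. Decompose ∫((9*t + 11)/(t**2 + 2*t - 3)) dt by partial fractions, (9*t + 11)/(t**2 + 2*t - 3) = 4/(t + 3) + 5/(t - 1): now ∫(5/(t - 1)) dt + ∫(4/(t + 3)) dt.
Step 2. Evaluate the standard form [assuming t > -3]: now 4*log(t + 3) + ∫(5/(t - 1)) dt.
Step 3. Evaluate the standard form [assuming t > 1]: now 5*log(t - 1) + 4*log(t + 3).
Answer: 5*log(t - 1) + 4*log(t + 3).


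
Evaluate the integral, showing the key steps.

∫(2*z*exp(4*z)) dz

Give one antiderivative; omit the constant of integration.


Step 1. Integrate ∫(2*z*exp(4*z)) dz by parts with u = z, dv = (2*exp(4*z)) dz, so v = exp(4*z)/2: now z*exp(4*z)/2 + ∫(-exp(4*z)/2) dz.
Step 2. Evaluate the standard form: now z*exp(4*z)/2 - exp(4*z)/8.
Answer: z*exp(4*z)/2 - exp(4*z)/8.


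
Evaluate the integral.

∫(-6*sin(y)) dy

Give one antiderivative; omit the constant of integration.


Answer: 6*cos(y).


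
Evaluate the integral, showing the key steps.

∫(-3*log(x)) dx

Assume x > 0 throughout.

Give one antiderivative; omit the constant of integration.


Step 1. Integrate ∫(-3*log(x)) dx by parts with u = log(x), dv = (-3) dx, so v = -3*x [assuming x > 0]: now -3*x*log(x) + ∫(3) dx.
Step 2. Evaluate the standard form: now -3*x*log(x) + 3*x.
Answer: -3*x*log(x) + 3*x.


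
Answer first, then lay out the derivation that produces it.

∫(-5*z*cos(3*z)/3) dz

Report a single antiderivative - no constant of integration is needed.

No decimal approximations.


The answer is -5*z*sin(3*z)/9 - 5*cos(3*z)/27.
Step 1. Integrate ∫(-5*z*cos(3*z)/3) dz by parts with u = z, dv = (-5*cos(3*z)/3) dz, so v = -5*sin(3*z)/9: now -5*z*sin(3*z)/9 + ∫(5*sin(3*z)/9) dz.
Step 2. Evaluate the standard form: now -5*z*sin(3*z)/9 - 5*cos(3*z)/27.
Answer: -5*z*sin(3*z)/9 - 5*cos(3*z)/27.


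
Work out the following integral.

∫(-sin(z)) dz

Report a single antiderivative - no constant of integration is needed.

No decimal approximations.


Answer: cos(z).


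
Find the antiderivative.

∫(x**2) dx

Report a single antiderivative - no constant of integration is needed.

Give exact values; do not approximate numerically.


Answer: x**3/3.


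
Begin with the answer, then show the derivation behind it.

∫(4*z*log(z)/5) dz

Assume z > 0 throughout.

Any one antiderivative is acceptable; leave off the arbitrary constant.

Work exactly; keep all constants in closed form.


The answer is 2*z**2*log(z)/5 - z**2/5.
Step 1. Integrate ∫(4*z*log(z)/5) dz by parts with u = log(z), dv = (4*z/5) dz, so v = 2*z**2/5 [assuming z > 0]: now 2*z**2*log(z)/5 + ∫(-2*z/5) dz.
Step 2. Evaluate the standard form: now 2*z**2*log(z)/5 - z**2/5.
Answer: 2*z**2*log(z)/5 - z**2/5.


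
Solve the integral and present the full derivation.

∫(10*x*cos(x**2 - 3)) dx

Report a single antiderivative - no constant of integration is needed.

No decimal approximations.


Step 1. Substitute u = x**2 - 3, turning ∫(10*x*cos(x**2 - 3)) dx into ∫(5*cos(u)) du: now ∫(5*cos(u)) du.
Step 2. Evaluate the standard form: now 5*sin(u).
Step 3. Substitute back u = x**2 - 3: now 5*sin(x**2 - 3).
Answer: 5*sin(x**2 - 3).


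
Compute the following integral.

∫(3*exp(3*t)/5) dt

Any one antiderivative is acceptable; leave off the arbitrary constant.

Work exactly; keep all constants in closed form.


Answer: exp(3*t)/5.


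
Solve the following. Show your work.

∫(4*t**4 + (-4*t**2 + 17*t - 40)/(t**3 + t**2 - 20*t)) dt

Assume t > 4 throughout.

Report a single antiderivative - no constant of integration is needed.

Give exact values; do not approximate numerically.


Step 1. Rewrite: now ∫(4*t**4) dt + ∫((-4*t**2 + 17*t - 40)/(t**3 + t**2 - 20*t)) dt.
Step 2. Decompose ∫((-4*t**2 + 17*t - 40)/(t**3 + t**2 - 20*t)) dt by partial fractions, (-4*t**2 + 17*t - 40)/(t**3 + t**2 - 20*t) = -5/(t + 5) - 1/(t - 4) + 2/t: now ∫(2/t) dt + ∫(4*t**4) dt + ∫(-1/(t - 4)) dt + ∫(-5/(t + 5)) dt.
Step 3. Evaluate the standard form [assuming t > -5]: now -5*log(t + 5) + ∫(2/t) dt + ∫(4*t**4) dt + ∫(-1/(t - 4)) dt.
Step 4. Evaluate the standard form [assuming t > 0]: now 2*log(t) - 5*log(t + 5) + ∫(4*t**4) dt + ∫(-1/(t - 4)) dt.
Step 5. Evaluate the standard form [assuming t > 4]: now 2*log(t) - log(t - 4) - 5*log(t + 5) + ∫(4*t**4) dt.
Step 6. Evaluate the standard form: now 4*t**5/5 + 2*log(t) - log(t - 4) - 5*log(t + 5).
Answer: 4*t**5/5 + 2*log(t) - log(t - 4) - 5*log(t + 5).


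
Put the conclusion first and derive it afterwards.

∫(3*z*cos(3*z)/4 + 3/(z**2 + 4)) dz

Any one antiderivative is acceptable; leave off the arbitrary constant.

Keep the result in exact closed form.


The answer is z*sin(3*z)/4 + cos(3*z)/12 + 3*atan(z/2)/2.
Step 1. Rewrite: now ∫(3*z*cos(3*z)/4) dz + ∫(3/(z**2 + 4)) dz.
Step 2. Evaluate the standard form: now 3*atan(z/2)/2 + ∫(3*z*cos(3*z)/4) dz.
Step 3. Integrate ∫(3*z*cos(3*z)/4) dz by parts with u = z, dv = (3*cos(3*z)/4) dz, so v = sin(3*z)/4: now z*sin(3*z)/4 + 3*atan(z/2)/2 + ∫(-sin(3*z)/4) dz.
Step 4. Evaluate the standard form: now z*sin(3*z)/4 + cos(3*z)/12 + 3*atan(z/2)/2.
Answer: z*sin(3*z)/4 + cos(3*z)/12 + 3*atan(z/2)/2.


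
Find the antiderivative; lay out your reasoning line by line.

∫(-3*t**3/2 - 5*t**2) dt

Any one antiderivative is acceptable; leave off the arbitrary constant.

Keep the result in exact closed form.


Step 1. Rewrite: now ∫(-5*t**2) dt + ∫(-3*t**3/2) dt.
Step 2. Evaluate the standard form: now -5*t**3/3 + ∫(-3*t**3/2) dt.
Step 3. Evaluate the standard form: now -3*t**4/8 - 5*t**3/3.
Answer: -3*t**4/8 - 5*t**3/3.
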